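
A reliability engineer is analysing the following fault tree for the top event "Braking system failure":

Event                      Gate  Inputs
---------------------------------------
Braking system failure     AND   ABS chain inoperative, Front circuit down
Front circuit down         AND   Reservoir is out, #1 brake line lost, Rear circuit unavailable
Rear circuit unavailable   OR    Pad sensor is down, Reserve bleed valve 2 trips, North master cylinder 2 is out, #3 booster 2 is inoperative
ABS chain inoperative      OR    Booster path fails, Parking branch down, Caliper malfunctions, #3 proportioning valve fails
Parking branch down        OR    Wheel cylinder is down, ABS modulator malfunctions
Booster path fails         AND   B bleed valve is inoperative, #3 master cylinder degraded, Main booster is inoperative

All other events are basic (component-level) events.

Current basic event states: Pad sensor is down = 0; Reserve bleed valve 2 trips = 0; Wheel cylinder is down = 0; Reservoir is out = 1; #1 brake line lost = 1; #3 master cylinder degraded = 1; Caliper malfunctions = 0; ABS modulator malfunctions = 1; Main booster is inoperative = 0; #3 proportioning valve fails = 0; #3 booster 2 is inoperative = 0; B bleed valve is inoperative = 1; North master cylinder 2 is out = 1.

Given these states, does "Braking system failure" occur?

Yes

Booster path fails [AND]: B bleed valve is inoperative=occurs, #3 master cylinder degraded=occurs, Main booster is inoperative=not → not all inputs occur → does not occur.
Parking branch down [OR]: Wheel cylinder is down=not, ABS modulator malfunctions=occurs → at least one input occurs → occurs.
ABS chain inoperative [OR]: Booster path fails=not, Parking branch down=occurs, Caliper malfunctions=not, #3 proportioning valve fails=not → at least one input occurs → occurs.
Rear circuit unavailable [OR]: Pad sensor is down=not, Reserve bleed valve 2 trips=not, North master cylinder 2 is out=occurs, #3 booster 2 is inoperative=not → at least one input occurs → occurs.
Front circuit down [AND]: Reservoir is out=occurs, #1 brake line lost=occurs, Rear circuit unavailable=occurs → all inputs occur → occurs.
Braking system failure [AND]: ABS chain inoperative=occurs, Front circuit down=occurs → all inputs occur → occurs.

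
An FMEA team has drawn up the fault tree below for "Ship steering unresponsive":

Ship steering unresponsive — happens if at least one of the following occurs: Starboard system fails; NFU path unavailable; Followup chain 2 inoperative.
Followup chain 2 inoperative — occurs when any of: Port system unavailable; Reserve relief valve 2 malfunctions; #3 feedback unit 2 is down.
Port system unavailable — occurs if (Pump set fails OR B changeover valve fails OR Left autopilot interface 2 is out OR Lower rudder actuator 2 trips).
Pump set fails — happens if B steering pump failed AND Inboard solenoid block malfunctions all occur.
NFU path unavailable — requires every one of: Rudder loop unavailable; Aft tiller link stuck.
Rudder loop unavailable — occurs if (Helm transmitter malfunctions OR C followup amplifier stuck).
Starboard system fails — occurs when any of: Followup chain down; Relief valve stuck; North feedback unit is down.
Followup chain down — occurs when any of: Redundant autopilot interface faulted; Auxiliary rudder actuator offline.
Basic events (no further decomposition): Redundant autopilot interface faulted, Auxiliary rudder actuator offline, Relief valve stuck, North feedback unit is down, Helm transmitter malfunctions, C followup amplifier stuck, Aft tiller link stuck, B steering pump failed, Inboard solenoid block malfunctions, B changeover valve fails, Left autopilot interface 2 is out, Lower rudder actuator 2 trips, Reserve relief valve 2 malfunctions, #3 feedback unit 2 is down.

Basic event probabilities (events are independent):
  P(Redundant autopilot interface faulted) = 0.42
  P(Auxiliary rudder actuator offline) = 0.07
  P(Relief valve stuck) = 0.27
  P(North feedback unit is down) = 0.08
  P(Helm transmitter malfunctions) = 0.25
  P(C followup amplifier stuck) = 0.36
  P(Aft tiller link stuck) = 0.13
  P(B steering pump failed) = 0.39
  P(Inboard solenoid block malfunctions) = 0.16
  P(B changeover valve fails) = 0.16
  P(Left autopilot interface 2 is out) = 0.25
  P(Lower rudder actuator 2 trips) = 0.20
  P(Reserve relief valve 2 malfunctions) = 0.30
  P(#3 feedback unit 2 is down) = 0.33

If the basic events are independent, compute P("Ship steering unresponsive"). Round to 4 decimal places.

0.9251

P(Followup chain down) [OR] = 1 − (1−0.42) × (1−0.07) = 0.460600
P(Starboard system fails) [OR] = 1 − (1−0.460600) × (1−0.27) × (1−0.08) = 0.637739
P(Rudder loop unavailable) [OR] = 1 − (1−0.25) × (1−0.36) = 0.520000
P(NFU path unavailable) [AND] = 0.520000 × 0.13 = 0.067600
P(Pump set fails) [AND] = 0.39 × 0.16 = 0.062400
P(Port system unavailable) [OR] = 1 − (1−0.062400) × (1−0.16) × (1−0.25) × (1−0.20) = 0.527450
P(Followup chain 2 inoperative) [OR] = 1 − (1−0.527450) × (1−0.30) × (1−0.33) = 0.778374
P(Ship steering unresponsive) [OR] = 1 − (1−0.637739) × (1−0.067600) × (1−0.778374) = 0.925141
Rounded to 4 decimal places: P(Ship steering unresponsive) ≈ 0.9251.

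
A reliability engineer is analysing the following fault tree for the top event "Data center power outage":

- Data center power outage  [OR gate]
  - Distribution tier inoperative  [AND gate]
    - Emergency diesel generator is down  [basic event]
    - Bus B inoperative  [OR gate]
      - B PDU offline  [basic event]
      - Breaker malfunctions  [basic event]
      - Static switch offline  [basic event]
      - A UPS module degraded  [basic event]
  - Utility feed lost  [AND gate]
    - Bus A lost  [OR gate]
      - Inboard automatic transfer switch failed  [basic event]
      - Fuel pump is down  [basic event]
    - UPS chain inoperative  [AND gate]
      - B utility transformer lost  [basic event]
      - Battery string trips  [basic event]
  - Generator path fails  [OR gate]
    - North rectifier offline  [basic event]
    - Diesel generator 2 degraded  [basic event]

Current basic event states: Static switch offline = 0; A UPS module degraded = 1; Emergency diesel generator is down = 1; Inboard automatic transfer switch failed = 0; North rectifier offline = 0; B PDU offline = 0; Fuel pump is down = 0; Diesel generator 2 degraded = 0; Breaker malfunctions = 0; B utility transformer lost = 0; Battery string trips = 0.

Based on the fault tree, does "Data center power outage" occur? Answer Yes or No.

Bus B inoperative [OR]: B PDU offline=not, Breaker malfunctions=not, Static switch offline=not, A UPS module degraded=occurs → at least one input occurs → occurs.
Distribution tier inoperative [AND]: Emergency diesel generator is down=occurs, Bus B inoperative=occurs → all inputs occur → occurs.
Bus A lost [OR]: Inboard automatic transfer switch failed=not, Fuel pump is down=not → no input occurs → does not occur.
UPS chain inoperative [AND]: B utility transformer lost=not, Battery string trips=not → not all inputs occur → does not occur.
Utility feed lost [AND]: Bus A lost=not, UPS chain inoperative=not → not all inputs occur → does not occur.
Generator path fails [OR]: North rectifier offline=not, Diesel generator 2 degraded=not → no input occurs → does not occur.
Data center power outage [OR]: Distribution tier inoperative=occurs, Utility feed lost=not, Generator path fails=not → at least one input occurs → occurs.

Yes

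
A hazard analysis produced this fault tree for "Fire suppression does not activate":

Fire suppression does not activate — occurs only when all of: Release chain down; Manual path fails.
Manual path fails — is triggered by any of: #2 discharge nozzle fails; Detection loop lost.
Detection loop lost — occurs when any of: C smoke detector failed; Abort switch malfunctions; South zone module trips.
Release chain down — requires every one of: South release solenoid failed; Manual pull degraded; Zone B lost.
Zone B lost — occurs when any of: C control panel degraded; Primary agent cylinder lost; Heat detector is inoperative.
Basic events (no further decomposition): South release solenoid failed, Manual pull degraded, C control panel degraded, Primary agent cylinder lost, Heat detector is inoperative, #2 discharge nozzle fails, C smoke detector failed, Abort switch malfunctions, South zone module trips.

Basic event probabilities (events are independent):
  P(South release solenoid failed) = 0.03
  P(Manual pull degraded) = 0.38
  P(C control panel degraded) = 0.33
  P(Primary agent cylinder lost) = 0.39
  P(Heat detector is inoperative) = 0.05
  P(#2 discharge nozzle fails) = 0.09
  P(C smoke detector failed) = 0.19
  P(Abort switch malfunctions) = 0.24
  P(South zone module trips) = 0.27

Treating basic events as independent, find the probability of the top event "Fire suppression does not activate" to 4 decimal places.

0.0041

P(Zone B lost) [OR] = 1 − (1−0.33) × (1−0.39) × (1−0.05) = 0.611735
P(Release chain down) [AND] = 0.03 × 0.38 × 0.611735 = 0.006974
P(Detection loop lost) [OR] = 1 − (1−0.19) × (1−0.24) × (1−0.27) = 0.550612
P(Manual path fails) [OR] = 1 − (1−0.09) × (1−0.550612) = 0.591057
P(Fire suppression does not activate) [AND] = 0.006974 × 0.591057 = 0.004122
Rounded to 4 decimal places: P(Fire suppression does not activate) ≈ 0.0041.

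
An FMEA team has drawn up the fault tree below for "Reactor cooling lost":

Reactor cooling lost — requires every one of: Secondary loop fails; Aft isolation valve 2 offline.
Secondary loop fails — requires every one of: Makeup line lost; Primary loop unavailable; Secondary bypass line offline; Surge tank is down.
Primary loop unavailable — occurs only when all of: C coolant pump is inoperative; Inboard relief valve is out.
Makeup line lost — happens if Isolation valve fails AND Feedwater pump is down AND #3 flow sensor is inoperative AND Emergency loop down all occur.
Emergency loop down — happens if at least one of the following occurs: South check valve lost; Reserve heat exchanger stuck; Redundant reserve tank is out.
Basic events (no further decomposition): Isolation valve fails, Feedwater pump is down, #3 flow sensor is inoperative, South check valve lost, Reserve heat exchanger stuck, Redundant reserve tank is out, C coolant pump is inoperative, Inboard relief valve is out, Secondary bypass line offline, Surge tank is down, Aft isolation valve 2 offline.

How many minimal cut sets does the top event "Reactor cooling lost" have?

Emergency loop down [OR]: union of children's cut sets → 3 cut set(s).
Makeup line lost [AND]: one cut set from each child combined → 1 × 1 × 1 × 3 = 3 cut set(s).
Primary loop unavailable [AND]: one cut set from each child combined → 1 × 1 = 1 cut set(s).
Secondary loop fails [AND]: one cut set from each child combined → 3 × 1 × 1 × 1 = 3 cut set(s).
Reactor cooling lost [AND]: one cut set from each child combined → 3 × 1 = 3 cut set(s).
Minimal cut sets: {#3 flow sensor is inoperative, Aft isolation valve 2 offline, C coolant pump is inoperative, Feedwater pump is down, Inboard relief valve is out, Isolation valve fails, Secondary bypass line offline, South check valve lost, Surge tank is down}; {#3 flow sensor is inoperative, Aft isolation valve 2 offline, C coolant pump is inoperative, Feedwater pump is down, Inboard relief valve is out, Isolation valve fails, Reserve heat exchanger stuck, Secondary bypass line offline, Surge tank is down}; {#3 flow sensor is inoperative, Aft isolation valve 2 offline, C coolant pump is inoperative, Feedwater pump is down, Inboard relief valve is out, Isolation valve fails, Redundant reserve tank is out, Secondary bypass line offline, Surge tank is down}.

3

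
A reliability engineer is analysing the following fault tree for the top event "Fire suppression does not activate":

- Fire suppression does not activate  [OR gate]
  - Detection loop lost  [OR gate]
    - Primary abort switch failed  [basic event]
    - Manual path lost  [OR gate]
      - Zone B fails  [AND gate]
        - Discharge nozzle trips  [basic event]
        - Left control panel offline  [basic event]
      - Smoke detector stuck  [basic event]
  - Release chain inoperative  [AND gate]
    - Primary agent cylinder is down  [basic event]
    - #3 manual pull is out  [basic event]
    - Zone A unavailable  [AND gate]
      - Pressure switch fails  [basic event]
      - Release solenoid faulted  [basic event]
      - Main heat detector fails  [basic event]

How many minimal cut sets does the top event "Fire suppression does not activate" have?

4

Zone B fails [AND]: one cut set from each child combined → 1 × 1 = 1 cut set(s).
Manual path lost [OR]: union of children's cut sets → 2 cut set(s).
Detection loop lost [OR]: union of children's cut sets → 3 cut set(s).
Zone A unavailable [AND]: one cut set from each child combined → 1 × 1 × 1 = 1 cut set(s).
Release chain inoperative [AND]: one cut set from each child combined → 1 × 1 × 1 = 1 cut set(s).
Fire suppression does not activate [OR]: union of children's cut sets → 4 cut set(s).
Minimal cut sets: {Primary abort switch failed}; {Discharge nozzle trips, Left control panel offline}; {Smoke detector stuck}; {#3 manual pull is out, Main heat detector fails, Pressure switch fails, Primary agent cylinder is down, Release solenoid faulted}.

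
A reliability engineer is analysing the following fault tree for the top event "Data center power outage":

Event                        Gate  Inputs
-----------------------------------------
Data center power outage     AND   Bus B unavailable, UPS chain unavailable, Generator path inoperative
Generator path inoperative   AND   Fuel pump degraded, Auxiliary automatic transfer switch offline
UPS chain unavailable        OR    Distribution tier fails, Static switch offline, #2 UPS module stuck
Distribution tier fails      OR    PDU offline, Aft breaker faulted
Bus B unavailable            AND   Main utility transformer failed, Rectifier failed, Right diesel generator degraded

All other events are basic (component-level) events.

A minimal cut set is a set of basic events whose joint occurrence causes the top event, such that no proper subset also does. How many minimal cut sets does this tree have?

Bus B unavailable [AND]: one cut set from each child combined → 1 × 1 × 1 = 1 cut set(s).
Distribution tier fails [OR]: union of children's cut sets → 2 cut set(s).
UPS chain unavailable [OR]: union of children's cut sets → 4 cut set(s).
Generator path inoperative [AND]: one cut set from each child combined → 1 × 1 = 1 cut set(s).
Data center power outage [AND]: one cut set from each child combined → 1 × 4 × 1 = 4 cut set(s).
Minimal cut sets: {Auxiliary automatic transfer switch offline, Fuel pump degraded, Main utility transformer failed, PDU offline, Rectifier failed, Right diesel generator degraded}; {Aft breaker faulted, Auxiliary automatic transfer switch offline, Fuel pump degraded, Main utility transformer failed, Rectifier failed, Right diesel generator degraded}; {Auxiliary automatic transfer switch offline, Fuel pump degraded, Main utility transformer failed, Rectifier failed, Right diesel generator degraded, Static switch offline}; {#2 UPS module stuck, Auxiliary automatic transfer switch offline, Fuel pump degraded, Main utility transformer failed, Rectifier failed, Right diesel generator degraded}.

4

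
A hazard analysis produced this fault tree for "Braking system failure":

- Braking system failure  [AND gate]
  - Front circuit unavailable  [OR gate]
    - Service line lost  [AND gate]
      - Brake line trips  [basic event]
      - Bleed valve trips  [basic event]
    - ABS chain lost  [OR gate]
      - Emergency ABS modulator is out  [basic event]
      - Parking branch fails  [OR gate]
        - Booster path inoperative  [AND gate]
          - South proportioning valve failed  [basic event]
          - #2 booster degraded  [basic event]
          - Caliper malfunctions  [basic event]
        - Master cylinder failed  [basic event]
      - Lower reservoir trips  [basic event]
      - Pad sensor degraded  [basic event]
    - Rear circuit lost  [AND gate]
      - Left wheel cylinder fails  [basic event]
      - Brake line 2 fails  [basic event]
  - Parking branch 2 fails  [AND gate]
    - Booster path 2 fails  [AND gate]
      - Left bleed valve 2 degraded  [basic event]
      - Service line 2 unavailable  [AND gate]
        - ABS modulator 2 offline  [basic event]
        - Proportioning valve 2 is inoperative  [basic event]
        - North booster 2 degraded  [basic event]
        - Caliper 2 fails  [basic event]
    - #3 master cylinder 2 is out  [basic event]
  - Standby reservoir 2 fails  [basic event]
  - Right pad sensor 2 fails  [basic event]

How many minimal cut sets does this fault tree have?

7

Service line lost [AND]: one cut set from each child combined → 1 × 1 = 1 cut set(s).
Booster path inoperative [AND]: one cut set from each child combined → 1 × 1 × 1 = 1 cut set(s).
Parking branch fails [OR]: union of children's cut sets → 2 cut set(s).
ABS chain lost [OR]: union of children's cut sets → 5 cut set(s).
Rear circuit lost [AND]: one cut set from each child combined → 1 × 1 = 1 cut set(s).
Front circuit unavailable [OR]: union of children's cut sets → 7 cut set(s).
Service line 2 unavailable [AND]: one cut set from each child combined → 1 × 1 × 1 × 1 = 1 cut set(s).
Booster path 2 fails [AND]: one cut set from each child combined → 1 × 1 = 1 cut set(s).
Parking branch 2 fails [AND]: one cut set from each child combined → 1 × 1 = 1 cut set(s).
Braking system failure [AND]: one cut set from each child combined → 7 × 1 × 1 × 1 = 7 cut set(s).
Minimal cut sets: {#3 master cylinder 2 is out, ABS modulator 2 offline, Bleed valve trips, Brake line trips, Caliper 2 fails, Left bleed valve 2 degraded, North booster 2 degraded, Proportioning valve 2 is inoperative, Right pad sensor 2 fails, Standby reservoir 2 fails}; {#3 master cylinder 2 is out, ABS modulator 2 offline, Caliper 2 fails, Emergency ABS modulator is out, Left bleed valve 2 degraded, North booster 2 degraded, Proportioning valve 2 is inoperative, Right pad sensor 2 fails, Standby reservoir 2 fails}; {#2 booster degraded, #3 master cylinder 2 is out, ABS modulator 2 offline, Caliper 2 fails, Caliper malfunctions, Left bleed valve 2 degraded, North booster 2 degraded, Proportioning valve 2 is inoperative, Right pad sensor 2 fails, South proportioning valve failed, Standby reservoir 2 fails}; {#3 master cylinder 2 is out, ABS modulator 2 offline, Caliper 2 fails, Left bleed valve 2 degraded, Master cylinder failed, North booster 2 degraded, Proportioning valve 2 is inoperative, Right pad sensor 2 fails, Standby reservoir 2 fails}; {#3 master cylinder 2 is out, ABS modulator 2 offline, Caliper 2 fails, Left bleed valve 2 degraded, Lower reservoir trips, North booster 2 degraded, Proportioning valve 2 is inoperative, Right pad sensor 2 fails, Standby reservoir 2 fails}; {#3 master cylinder 2 is out, ABS modulator 2 offline, Caliper 2 fails, Left bleed valve 2 degraded, North booster 2 degraded, Pad sensor degraded, Proportioning valve 2 is inoperative, Right pad sensor 2 fails, Standby reservoir 2 fails}; {#3 master cylinder 2 is out, ABS modulator 2 offline, Brake line 2 fails, Caliper 2 fails, Left bleed valve 2 degraded, Left wheel cylinder fails, North booster 2 degraded, Proportioning valve 2 is inoperative, Right pad sensor 2 fails, Standby reservoir 2 fails}.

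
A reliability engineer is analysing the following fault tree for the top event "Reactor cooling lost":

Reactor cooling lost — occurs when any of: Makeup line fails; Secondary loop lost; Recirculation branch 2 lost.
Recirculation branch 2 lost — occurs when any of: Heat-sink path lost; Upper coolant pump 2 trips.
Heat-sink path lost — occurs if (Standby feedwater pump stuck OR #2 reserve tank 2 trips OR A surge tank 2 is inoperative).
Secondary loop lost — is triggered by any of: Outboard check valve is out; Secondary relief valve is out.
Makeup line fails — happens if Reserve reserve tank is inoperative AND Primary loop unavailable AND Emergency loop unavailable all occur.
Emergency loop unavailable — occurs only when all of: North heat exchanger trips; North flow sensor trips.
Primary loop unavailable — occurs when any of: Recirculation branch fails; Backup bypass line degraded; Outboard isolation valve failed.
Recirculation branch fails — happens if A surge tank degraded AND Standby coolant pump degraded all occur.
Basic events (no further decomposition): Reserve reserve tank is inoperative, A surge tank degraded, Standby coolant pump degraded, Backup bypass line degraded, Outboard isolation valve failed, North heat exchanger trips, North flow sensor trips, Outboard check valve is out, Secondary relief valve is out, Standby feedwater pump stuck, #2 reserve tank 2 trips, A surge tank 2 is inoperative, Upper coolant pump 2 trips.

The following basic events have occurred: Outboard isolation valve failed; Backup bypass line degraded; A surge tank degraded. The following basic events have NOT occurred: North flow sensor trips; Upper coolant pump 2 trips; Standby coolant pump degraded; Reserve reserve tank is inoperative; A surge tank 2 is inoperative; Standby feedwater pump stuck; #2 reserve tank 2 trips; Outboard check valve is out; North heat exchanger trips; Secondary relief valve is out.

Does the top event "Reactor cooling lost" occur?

No

Recirculation branch fails [AND]: A surge tank degraded=occurs, Standby coolant pump degraded=not → not all inputs occur → does not occur.
Primary loop unavailable [OR]: Recirculation branch fails=not, Backup bypass line degraded=occurs, Outboard isolation valve failed=occurs → at least one input occurs → occurs.
Emergency loop unavailable [AND]: North heat exchanger trips=not, North flow sensor trips=not → not all inputs occur → does not occur.
Makeup line fails [AND]: Reserve reserve tank is inoperative=not, Primary loop unavailable=occurs, Emergency loop unavailable=not → not all inputs occur → does not occur.
Secondary loop lost [OR]: Outboard check valve is out=not, Secondary relief valve is out=not → no input occurs → does not occur.
Heat-sink path lost [OR]: Standby feedwater pump stuck=not, #2 reserve tank 2 trips=not, A surge tank 2 is inoperative=not → no input occurs → does not occur.
Recirculation branch 2 lost [OR]: Heat-sink path lost=not, Upper coolant pump 2 trips=not → no input occurs → does not occur.
Reactor cooling lost [OR]: Makeup line fails=not, Secondary loop lost=not, Recirculation branch 2 lost=not → no input occurs → does not occur.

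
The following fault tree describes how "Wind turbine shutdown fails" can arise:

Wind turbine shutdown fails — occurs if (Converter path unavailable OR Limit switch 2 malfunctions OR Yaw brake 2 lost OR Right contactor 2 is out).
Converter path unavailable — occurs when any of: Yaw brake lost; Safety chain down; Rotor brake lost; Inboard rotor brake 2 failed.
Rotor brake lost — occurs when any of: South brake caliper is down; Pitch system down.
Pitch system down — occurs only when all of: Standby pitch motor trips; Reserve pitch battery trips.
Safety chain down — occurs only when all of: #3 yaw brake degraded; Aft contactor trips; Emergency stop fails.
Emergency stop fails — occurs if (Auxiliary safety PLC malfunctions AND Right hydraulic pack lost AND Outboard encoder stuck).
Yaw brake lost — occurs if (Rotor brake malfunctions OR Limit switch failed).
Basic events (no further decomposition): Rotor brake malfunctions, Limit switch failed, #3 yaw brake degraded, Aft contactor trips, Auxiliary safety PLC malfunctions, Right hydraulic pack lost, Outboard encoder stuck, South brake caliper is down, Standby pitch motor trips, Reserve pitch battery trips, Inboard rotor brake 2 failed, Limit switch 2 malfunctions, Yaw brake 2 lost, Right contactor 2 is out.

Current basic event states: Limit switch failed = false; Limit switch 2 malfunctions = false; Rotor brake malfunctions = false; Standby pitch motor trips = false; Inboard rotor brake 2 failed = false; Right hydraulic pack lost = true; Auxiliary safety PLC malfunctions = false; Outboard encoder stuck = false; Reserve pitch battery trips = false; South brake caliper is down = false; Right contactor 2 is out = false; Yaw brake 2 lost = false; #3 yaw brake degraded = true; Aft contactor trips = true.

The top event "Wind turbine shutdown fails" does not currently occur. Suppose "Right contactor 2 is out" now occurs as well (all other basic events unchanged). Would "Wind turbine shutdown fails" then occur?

Yes

Counterfactual: set "Right contactor 2 is out" to occurred.
Yaw brake lost [OR]: Rotor brake malfunctions=not, Limit switch failed=not → no input occurs → does not occur.
Emergency stop fails [AND]: Auxiliary safety PLC malfunctions=not, Right hydraulic pack lost=occurs, Outboard encoder stuck=not → not all inputs occur → does not occur.
Safety chain down [AND]: #3 yaw brake degraded=occurs, Aft contactor trips=occurs, Emergency stop fails=not → not all inputs occur → does not occur.
Pitch system down [AND]: Standby pitch motor trips=not, Reserve pitch battery trips=not → not all inputs occur → does not occur.
Rotor brake lost [OR]: South brake caliper is down=not, Pitch system down=not → no input occurs → does not occur.
Converter path unavailable [OR]: Yaw brake lost=not, Safety chain down=not, Rotor brake lost=not, Inboard rotor brake 2 failed=not → no input occurs → does not occur.
Wind turbine shutdown fails [OR]: Converter path unavailable=not, Limit switch 2 malfunctions=not, Yaw brake 2 lost=not, Right contactor 2 is out=occurs → at least one input occurs → occurs.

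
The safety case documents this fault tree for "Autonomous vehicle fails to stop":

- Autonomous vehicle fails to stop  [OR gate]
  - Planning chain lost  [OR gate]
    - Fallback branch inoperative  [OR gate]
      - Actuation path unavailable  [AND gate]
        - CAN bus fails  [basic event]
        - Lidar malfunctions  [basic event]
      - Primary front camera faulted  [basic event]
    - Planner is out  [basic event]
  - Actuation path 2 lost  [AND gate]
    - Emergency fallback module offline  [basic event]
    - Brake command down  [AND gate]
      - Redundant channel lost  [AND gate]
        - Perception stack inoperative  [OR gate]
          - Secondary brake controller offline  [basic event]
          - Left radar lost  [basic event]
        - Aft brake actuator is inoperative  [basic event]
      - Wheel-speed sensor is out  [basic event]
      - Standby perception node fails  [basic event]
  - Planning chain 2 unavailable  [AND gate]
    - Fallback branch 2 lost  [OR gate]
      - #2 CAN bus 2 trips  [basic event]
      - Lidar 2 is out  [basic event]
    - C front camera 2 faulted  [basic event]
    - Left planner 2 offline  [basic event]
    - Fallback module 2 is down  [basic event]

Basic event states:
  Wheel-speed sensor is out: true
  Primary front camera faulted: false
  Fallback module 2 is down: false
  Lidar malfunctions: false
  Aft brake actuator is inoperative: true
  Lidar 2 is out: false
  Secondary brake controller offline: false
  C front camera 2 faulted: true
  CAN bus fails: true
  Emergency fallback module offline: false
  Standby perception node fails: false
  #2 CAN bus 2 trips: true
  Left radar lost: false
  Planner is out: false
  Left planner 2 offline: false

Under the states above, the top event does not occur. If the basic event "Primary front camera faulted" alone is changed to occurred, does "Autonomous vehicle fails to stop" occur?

Yes

Counterfactual: set "Primary front camera faulted" to occurred.
Actuation path unavailable [AND]: CAN bus fails=occurs, Lidar malfunctions=not → not all inputs occur → does not occur.
Fallback branch inoperative [OR]: Actuation path unavailable=not, Primary front camera faulted=occurs → at least one input occurs → occurs.
Planning chain lost [OR]: Fallback branch inoperative=occurs, Planner is out=not → at least one input occurs → occurs.
Perception stack inoperative [OR]: Secondary brake controller offline=not, Left radar lost=not → no input occurs → does not occur.
Redundant channel lost [AND]: Perception stack inoperative=not, Aft brake actuator is inoperative=occurs → not all inputs occur → does not occur.
Brake command down [AND]: Redundant channel lost=not, Wheel-speed sensor is out=occurs, Standby perception node fails=not → not all inputs occur → does not occur.
Actuation path 2 lost [AND]: Emergency fallback module offline=not, Brake command down=not → not all inputs occur → does not occur.
Fallback branch 2 lost [OR]: #2 CAN bus 2 trips=occurs, Lidar 2 is out=not → at least one input occurs → occurs.
Planning chain 2 unavailable [AND]: Fallback branch 2 lost=occurs, C front camera 2 faulted=occurs, Left planner 2 offline=not, Fallback module 2 is down=not → not all inputs occur → does not occur.
Autonomous vehicle fails to stop [OR]: Planning chain lost=occurs, Actuation path 2 lost=not, Planning chain 2 unavailable=not → at least one input occurs → occurs.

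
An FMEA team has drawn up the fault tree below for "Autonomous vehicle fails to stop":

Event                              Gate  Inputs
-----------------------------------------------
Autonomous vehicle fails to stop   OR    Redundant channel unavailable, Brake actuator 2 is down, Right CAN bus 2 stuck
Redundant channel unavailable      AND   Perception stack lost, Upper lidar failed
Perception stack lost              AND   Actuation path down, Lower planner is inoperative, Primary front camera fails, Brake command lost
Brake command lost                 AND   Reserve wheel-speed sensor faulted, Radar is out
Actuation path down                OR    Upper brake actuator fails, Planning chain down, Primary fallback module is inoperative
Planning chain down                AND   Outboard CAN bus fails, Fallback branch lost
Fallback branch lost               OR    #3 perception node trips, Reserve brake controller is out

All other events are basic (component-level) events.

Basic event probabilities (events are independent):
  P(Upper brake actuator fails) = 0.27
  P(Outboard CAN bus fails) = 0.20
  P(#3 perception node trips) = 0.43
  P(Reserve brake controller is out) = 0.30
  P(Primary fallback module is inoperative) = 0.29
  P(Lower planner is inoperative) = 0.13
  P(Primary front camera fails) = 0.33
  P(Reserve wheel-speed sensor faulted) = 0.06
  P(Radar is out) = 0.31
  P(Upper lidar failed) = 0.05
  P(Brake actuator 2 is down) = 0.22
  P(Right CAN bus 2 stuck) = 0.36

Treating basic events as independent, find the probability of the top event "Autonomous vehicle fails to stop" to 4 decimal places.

P(Fallback branch lost) [OR] = 1 − (1−0.43) × (1−0.30) = 0.601000
P(Planning chain down) [AND] = 0.20 × 0.601000 = 0.120200
P(Actuation path down) [OR] = 1 − (1−0.27) × (1−0.120200) × (1−0.29) = 0.544000
P(Brake command lost) [AND] = 0.06 × 0.31 = 0.018600
P(Perception stack lost) [AND] = 0.544000 × 0.13 × 0.33 × 0.018600 = 0.000434
P(Redundant channel unavailable) [AND] = 0.000434 × 0.05 = 0.000022
P(Autonomous vehicle fails to stop) [OR] = 1 − (1−0.000022) × (1−0.22) × (1−0.36) = 0.500811
Rounded to 4 decimal places: P(Autonomous vehicle fails to stop) ≈ 0.5008.

0.5008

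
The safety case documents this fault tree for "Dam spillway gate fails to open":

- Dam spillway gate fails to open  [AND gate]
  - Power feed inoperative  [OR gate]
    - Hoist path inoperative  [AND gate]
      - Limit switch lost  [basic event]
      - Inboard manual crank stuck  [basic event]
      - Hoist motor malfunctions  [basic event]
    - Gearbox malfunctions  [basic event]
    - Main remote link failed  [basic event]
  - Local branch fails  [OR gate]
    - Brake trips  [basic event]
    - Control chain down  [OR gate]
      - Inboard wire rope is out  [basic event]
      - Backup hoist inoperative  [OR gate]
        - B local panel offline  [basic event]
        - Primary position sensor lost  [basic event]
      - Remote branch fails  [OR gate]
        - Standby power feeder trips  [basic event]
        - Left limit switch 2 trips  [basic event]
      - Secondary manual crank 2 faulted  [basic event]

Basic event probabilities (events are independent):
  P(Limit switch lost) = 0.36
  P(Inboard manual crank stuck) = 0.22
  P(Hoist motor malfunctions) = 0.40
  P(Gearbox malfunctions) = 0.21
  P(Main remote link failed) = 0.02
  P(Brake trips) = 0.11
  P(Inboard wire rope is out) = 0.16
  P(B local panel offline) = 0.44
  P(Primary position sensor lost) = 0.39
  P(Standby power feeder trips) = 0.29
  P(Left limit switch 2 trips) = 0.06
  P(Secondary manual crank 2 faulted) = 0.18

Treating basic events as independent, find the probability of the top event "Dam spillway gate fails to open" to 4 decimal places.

P(Hoist path inoperative) [AND] = 0.36 × 0.22 × 0.40 = 0.031680
P(Power feed inoperative) [OR] = 1 − (1−0.031680) × (1−0.21) × (1−0.02) = 0.250327
P(Backup hoist inoperative) [OR] = 1 − (1−0.44) × (1−0.39) = 0.658400
P(Remote branch fails) [OR] = 1 − (1−0.29) × (1−0.06) = 0.332600
P(Control chain down) [OR] = 1 − (1−0.16) × (1−0.658400) × (1−0.332600) × (1−0.18) = 0.842965
P(Local branch fails) [OR] = 1 − (1−0.11) × (1−0.842965) = 0.860239
P(Dam spillway gate fails to open) [AND] = 0.250327 × 0.860239 = 0.215341
Rounded to 4 decimal places: P(Dam spillway gate fails to open) ≈ 0.2153.

0.2153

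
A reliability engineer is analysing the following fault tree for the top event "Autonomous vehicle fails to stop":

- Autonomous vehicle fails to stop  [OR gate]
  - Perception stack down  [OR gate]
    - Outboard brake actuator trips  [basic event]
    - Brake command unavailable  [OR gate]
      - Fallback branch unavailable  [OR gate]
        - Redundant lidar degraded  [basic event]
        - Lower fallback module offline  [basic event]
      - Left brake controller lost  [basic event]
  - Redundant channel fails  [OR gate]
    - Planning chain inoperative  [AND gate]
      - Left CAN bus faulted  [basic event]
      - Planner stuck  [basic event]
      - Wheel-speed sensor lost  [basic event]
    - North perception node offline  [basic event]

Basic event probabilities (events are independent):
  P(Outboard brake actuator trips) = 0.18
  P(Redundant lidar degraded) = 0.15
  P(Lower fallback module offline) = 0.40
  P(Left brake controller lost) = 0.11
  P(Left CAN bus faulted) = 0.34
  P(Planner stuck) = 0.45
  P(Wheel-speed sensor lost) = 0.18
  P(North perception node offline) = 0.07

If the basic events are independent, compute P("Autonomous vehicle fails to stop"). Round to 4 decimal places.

P(Fallback branch unavailable) [OR] = 1 − (1−0.15) × (1−0.40) = 0.490000
P(Brake command unavailable) [OR] = 1 − (1−0.490000) × (1−0.11) = 0.546100
P(Perception stack down) [OR] = 1 − (1−0.18) × (1−0.546100) = 0.627802
P(Planning chain inoperative) [AND] = 0.34 × 0.45 × 0.18 = 0.027540
P(Redundant channel fails) [OR] = 1 − (1−0.027540) × (1−0.07) = 0.095612
P(Autonomous vehicle fails to stop) [OR] = 1 − (1−0.627802) × (1−0.095612) = 0.663389
Rounded to 4 decimal places: P(Autonomous vehicle fails to stop) ≈ 0.6634.

0.6634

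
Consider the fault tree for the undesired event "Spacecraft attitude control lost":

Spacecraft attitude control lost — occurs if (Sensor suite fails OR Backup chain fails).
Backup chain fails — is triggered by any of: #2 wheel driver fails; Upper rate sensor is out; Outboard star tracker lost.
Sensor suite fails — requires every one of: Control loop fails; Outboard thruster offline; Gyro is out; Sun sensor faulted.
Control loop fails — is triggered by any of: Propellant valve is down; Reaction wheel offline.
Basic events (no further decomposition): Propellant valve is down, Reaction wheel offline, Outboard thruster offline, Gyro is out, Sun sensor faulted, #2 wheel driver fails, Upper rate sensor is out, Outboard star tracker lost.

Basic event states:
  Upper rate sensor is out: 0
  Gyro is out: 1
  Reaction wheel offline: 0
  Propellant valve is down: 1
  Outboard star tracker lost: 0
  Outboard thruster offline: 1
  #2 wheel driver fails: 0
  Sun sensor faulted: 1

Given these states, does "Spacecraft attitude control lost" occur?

Yes

Control loop fails [OR]: Propellant valve is down=occurs, Reaction wheel offline=not → at least one input occurs → occurs.
Sensor suite fails [AND]: Control loop fails=occurs, Outboard thruster offline=occurs, Gyro is out=occurs, Sun sensor faulted=occurs → all inputs occur → occurs.
Backup chain fails [OR]: #2 wheel driver fails=not, Upper rate sensor is out=not, Outboard star tracker lost=not → no input occurs → does not occur.
Spacecraft attitude control lost [OR]: Sensor suite fails=occurs, Backup chain fails=not → at least one input occurs → occurs.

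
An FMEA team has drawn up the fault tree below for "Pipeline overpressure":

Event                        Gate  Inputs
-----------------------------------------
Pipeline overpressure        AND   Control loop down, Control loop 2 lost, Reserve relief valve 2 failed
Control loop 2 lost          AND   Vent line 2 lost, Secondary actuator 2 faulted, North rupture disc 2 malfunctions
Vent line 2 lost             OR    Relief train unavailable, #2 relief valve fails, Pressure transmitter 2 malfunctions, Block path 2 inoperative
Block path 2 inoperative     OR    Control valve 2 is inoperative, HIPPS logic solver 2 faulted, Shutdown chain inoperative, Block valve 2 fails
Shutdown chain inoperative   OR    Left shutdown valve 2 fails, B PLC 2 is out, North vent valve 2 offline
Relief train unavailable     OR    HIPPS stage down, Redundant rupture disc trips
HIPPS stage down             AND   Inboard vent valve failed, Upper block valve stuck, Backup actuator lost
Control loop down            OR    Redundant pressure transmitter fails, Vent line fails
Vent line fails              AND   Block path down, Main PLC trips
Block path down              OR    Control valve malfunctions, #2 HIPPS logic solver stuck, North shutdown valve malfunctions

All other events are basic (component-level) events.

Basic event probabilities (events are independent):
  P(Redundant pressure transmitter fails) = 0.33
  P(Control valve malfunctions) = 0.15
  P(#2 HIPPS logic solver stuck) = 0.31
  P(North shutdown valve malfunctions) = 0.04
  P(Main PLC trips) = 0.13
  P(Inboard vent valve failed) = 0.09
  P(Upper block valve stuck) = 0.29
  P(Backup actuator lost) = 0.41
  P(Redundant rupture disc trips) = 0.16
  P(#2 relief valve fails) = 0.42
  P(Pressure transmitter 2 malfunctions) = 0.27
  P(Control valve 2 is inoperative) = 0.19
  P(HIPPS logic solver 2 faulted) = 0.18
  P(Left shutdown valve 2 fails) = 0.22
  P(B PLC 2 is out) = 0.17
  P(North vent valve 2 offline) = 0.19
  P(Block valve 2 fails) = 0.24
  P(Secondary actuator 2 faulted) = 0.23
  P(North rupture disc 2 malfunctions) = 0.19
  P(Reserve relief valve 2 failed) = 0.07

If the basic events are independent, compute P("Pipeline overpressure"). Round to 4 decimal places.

0.0010

P(Block path down) [OR] = 1 − (1−0.15) × (1−0.31) × (1−0.04) = 0.436960
P(Vent line fails) [AND] = 0.436960 × 0.13 = 0.056805
P(Control loop down) [OR] = 1 − (1−0.33) × (1−0.056805) = 0.368059
P(HIPPS stage down) [AND] = 0.09 × 0.29 × 0.41 = 0.010701
P(Relief train unavailable) [OR] = 1 − (1−0.010701) × (1−0.16) = 0.168989
P(Shutdown chain inoperative) [OR] = 1 − (1−0.22) × (1−0.17) × (1−0.19) = 0.475606
P(Block path 2 inoperative) [OR] = 1 − (1−0.19) × (1−0.18) × (1−0.475606) × (1−0.24) = 0.735290
P(Vent line 2 lost) [OR] = 1 − (1−0.168989) × (1−0.42) × (1−0.27) × (1−0.735290) = 0.906862
P(Control loop 2 lost) [AND] = 0.906862 × 0.23 × 0.19 = 0.039630
P(Pipeline overpressure) [AND] = 0.368059 × 0.039630 × 0.07 = 0.001021
Rounded to 4 decimal places: P(Pipeline overpressure) ≈ 0.0010.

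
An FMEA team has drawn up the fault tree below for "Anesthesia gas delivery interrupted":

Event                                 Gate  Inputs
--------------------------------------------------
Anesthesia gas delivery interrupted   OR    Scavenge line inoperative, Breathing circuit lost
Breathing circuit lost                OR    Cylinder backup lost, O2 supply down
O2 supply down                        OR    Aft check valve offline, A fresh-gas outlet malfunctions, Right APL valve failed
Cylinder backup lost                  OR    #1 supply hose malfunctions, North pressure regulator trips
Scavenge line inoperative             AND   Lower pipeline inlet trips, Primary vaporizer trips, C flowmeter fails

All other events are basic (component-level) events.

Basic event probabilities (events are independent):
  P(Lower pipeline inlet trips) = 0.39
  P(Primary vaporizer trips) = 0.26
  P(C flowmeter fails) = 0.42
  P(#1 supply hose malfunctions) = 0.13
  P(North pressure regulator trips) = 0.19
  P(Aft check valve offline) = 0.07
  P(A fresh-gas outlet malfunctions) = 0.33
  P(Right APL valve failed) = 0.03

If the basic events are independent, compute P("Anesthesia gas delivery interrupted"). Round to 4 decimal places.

P(Scavenge line inoperative) [AND] = 0.39 × 0.26 × 0.42 = 0.042588
P(Cylinder backup lost) [OR] = 1 − (1−0.13) × (1−0.19) = 0.295300
P(O2 supply down) [OR] = 1 − (1−0.07) × (1−0.33) × (1−0.03) = 0.395593
P(Breathing circuit lost) [OR] = 1 − (1−0.295300) × (1−0.395593) = 0.574074
P(Anesthesia gas delivery interrupted) [OR] = 1 − (1−0.042588) × (1−0.574074) = 0.592213
Rounded to 4 decimal places: P(Anesthesia gas delivery interrupted) ≈ 0.5922.

0.5922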